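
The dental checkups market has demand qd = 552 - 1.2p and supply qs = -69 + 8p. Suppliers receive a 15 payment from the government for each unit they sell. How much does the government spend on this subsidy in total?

Pre-subsidy: 552 - 1.2p = -69 + 8p gives p* = 67.5, q* = 471.
With the subsidy, sellers receive ps = pb + 15 for each unit, where pb is the price buyers pay.
Supply in terms of pb becomes qs = -69 + 8(pb + 15) = 51 + 8pb. Setting this equal to demand: 552 - 1.2pb = 51 + 8pb, so pb = 2505/46.
Sellers receive ps = 2505/46 + 15 = 3195/46; q' = 552 − 1.2·(2505/46) = 11193/23.
Government outlay = subsidy × quantity = 15 × 11193/23 = 167895/23.

Government cost = 167895/23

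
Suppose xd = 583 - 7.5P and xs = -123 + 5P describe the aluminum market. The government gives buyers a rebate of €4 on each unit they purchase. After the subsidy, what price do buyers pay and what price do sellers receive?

Buyers pay €54.88; sellers receive €58.88

Pre-subsidy: 583 - 7.5P = -123 + 5P gives P* = 56.48, x* = 159.4.
With the rebate, buyers effectively pay Pb = Ps − 4, where Ps is the price sellers receive.
Demand in terms of Ps becomes xd = 583 − 7.5(Ps − 4) = 613 - 7.5Ps. Setting this equal to supply: 613 - 7.5Ps = -123 + 5Ps, so Ps = 58.88.
Buyers pay Pb = 58.88 − 4 = 54.88; x' = -123 + 5·58.88 = 171.4.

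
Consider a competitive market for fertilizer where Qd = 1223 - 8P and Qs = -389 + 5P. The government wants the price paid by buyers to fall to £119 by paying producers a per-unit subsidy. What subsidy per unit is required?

At a buyer price of 119, quantity demanded is 1223 − 8·119 = 271.
Sellers supply 271 only when they receive Ps with -389 + 5·Ps = 271, i.e. Ps = 132.
s = Ps − Pb = 132 − 119 = 13.

Required subsidy s = £13 per unit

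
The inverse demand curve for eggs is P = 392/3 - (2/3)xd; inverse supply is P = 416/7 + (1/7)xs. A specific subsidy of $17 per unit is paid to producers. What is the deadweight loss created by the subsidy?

Deadweight loss = $178.5

Pre-subsidy: 392/3 - (2/3)x = 416/7 + (1/7)x gives x* = 88 and P* = 72.
With the subsidy, sellers receive Ps = Pb + 17 for each unit, where Pb is the price buyers pay.
On the curves, Pb = 392/3 - (2/3)x and Ps = 416/7 + (1/7)x; the wedge Ps − Pb = 17 gives 416/7 + (1/7)x − (392/3 - (2/3)x) = 17, so x' = 109.
Then Pb = 392/3 − (2/3)·109 = 58 and Ps = 416/7 + (1/7)·109 = 75.
The subsidy expands output by 109 − 88 = 21 past the efficient level; on those units the gap between marginal cost and willingness to pay runs from 0 up to 17.
DWL = ½ × 17 × 21 = 178.5.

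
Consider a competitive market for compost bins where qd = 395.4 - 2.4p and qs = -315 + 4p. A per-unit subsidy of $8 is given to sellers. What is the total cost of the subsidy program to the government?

Pre-subsidy: 395.4 - 2.4p = -315 + 4p gives p* = 111, q* = 129.
With the subsidy, sellers receive ps = pb + 8 for each unit, where pb is the price buyers pay.
Supply in terms of pb becomes qs = -315 + 4(pb + 8) = -283 + 4pb. Setting this equal to demand: 395.4 - 2.4pb = -283 + 4pb, so pb = 106.
Sellers receive ps = 106 + 8 = 114; q' = 395.4 − 2.4·106 = 141.
Government outlay = subsidy × quantity = 8 × 141 = 1128.

Government cost = $1128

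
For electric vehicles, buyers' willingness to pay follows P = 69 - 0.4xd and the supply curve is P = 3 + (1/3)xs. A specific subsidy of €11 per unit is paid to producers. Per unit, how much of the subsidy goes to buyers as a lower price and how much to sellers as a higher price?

Pre-subsidy: 69 - 0.4x = 3 + (1/3)x gives x* = 90 and P* = 33.
With the subsidy, sellers receive Ps = Pb + 11 for each unit, where Pb is the price buyers pay.
On the curves, Pb = 69 - 0.4x and Ps = 3 + (1/3)x; the wedge Ps − Pb = 11 gives 3 + (1/3)x − (69 - 0.4x) = 11, so x' = 105.
Then Pb = 69 − 0.4·105 = 27 and Ps = 3 + (1/3)·105 = 38.
Buyers' price falls by P* − Pb = 33 − 27 = 6; sellers' price rises by Ps − P* = 38 − 33 = 5.

Buyers gain €6 per unit; sellers gain €5 per unit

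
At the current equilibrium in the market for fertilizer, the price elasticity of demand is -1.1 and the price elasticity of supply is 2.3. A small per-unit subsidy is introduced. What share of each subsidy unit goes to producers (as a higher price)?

For a small subsidy around the equilibrium, the benefit split depends on the relative slopes, which at a point are proportional to the elasticities.
Buyer share = εs/(εs + |εd|) = 2.3/(2.3 + 1.1) = 23/34; seller share = |εd|/(εs + |εd|) = 11/34.
So producers capture 11/34 of the subsidy.

Producer share = 11/34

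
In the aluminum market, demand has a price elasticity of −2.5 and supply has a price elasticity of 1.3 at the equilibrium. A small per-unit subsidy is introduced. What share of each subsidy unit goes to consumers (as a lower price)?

For a small subsidy around the equilibrium, the benefit split depends on the relative slopes, which at a point are proportional to the elasticities.
Buyer share = εs/(εs + |εd|) = 1.3/(1.3 + 2.5) = 13/38; seller share = |εd|/(εs + |εd|) = 25/38.

Consumer share = 13/38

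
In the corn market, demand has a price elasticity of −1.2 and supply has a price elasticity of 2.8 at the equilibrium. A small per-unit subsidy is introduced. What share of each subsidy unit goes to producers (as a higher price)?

For a small subsidy around the equilibrium, the benefit split depends on the relative slopes, which at a point are proportional to the elasticities.
Buyer share = εs/(εs + |εd|) = 2.8/(2.8 + 1.2) = 0.7; seller share = |εd|/(εs + |εd|) = 0.3.
So producers capture 0.3 of the subsidy.

Producer share = 0.3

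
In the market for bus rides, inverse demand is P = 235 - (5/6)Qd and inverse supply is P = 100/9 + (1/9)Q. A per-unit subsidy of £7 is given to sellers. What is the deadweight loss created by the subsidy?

Deadweight loss = 441/17

Pre-subsidy: 235 - (5/6)Q = 100/9 + (1/9)Q gives Q* = 4030/17 and P* = 1910/51.
With the subsidy, sellers receive Ps = Pb + 7 for each unit, where Pb is the price buyers pay.
On the curves, Pb = 235 - (5/6)Q and Ps = 100/9 + (1/9)Q; the wedge Ps − Pb = 7 gives 100/9 + (1/9)Q − (235 - (5/6)Q) = 7, so Q' = 4156/17.
Then Pb = 235 − (5/6)·(4156/17) = 1595/51 and Ps = 100/9 + (1/9)·(4156/17) = 1952/51.
The subsidy expands output by 4156/17 − 4030/17 = 126/17 past the efficient level; on those units the gap between marginal cost and willingness to pay runs from 0 up to 7.
DWL = ½ × 7 × 126/17 = 441/17.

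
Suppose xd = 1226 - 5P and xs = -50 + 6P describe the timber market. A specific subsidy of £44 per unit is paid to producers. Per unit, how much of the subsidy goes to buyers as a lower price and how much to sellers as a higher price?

Pre-subsidy: 1226 - 5P = -50 + 6P gives P* = 116, x* = 646.
With the subsidy, sellers receive Ps = Pb + 44 for each unit, where Pb is the price buyers pay.
Supply in terms of Pb becomes xs = -50 + 6(Pb + 44) = 214 + 6Pb. Setting this equal to demand: 1226 - 5Pb = 214 + 6Pb, so Pb = 92.
Sellers receive Ps = 92 + 44 = 136; x' = 1226 − 5·92 = 766.
Buyers' price falls by P* − Pb = 116 − 92 = 24; sellers' price rises by Ps − P* = 136 − 116 = 20.

Buyers gain £24 per unit; sellers gain £20 per unit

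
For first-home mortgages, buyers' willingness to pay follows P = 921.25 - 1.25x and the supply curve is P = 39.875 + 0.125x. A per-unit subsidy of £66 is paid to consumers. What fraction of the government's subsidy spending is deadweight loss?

Pre-subsidy: 921.25 - 1.25x = 39.875 + 0.125x gives x* = 641 and P* = 120.
With the rebate, buyers effectively pay Pb = Ps − 66, where Ps is the price sellers receive.
On the curves, Pb = 921.25 - 1.25x and Ps = 39.875 + 0.125x; the wedge Ps − Pb = 66 gives 39.875 + 0.125x − (921.25 - 1.25x) = 66, so x' = 689.
Then Pb = 921.25 − 1.25·689 = 60 and Ps = 39.875 + 0.125·689 = 126.
ΔCS = ½(641 + 689)(120 − 60) = 39900; ΔPS = ½(641 + 689)(126 − 120) = 3990.
Government spending = 66 × 689 = 45474.
DWL = ½ × 66 × (689 − 641) = 1584; fraction = 1584 / 45474 = 24/689.

DWL / government spending = 24/689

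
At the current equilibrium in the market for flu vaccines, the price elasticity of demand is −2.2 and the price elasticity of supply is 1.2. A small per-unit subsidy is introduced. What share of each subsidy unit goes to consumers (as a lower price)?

For a small subsidy around the equilibrium, the benefit split depends on the relative slopes, which at a point are proportional to the elasticities.
Buyer share = εs/(εs + |εd|) = 1.2/(1.2 + 2.2) = 6/17; seller share = |εd|/(εs + |εd|) = 11/17.

Consumer share = 6/17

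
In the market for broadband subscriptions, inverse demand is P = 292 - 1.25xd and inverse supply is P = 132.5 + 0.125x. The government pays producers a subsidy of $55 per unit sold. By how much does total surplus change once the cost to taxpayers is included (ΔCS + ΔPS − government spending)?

Net change in total surplus = -$1100

Pre-subsidy: 292 - 1.25x = 132.5 + 0.125x gives x* = 116 and P* = 147.
With the subsidy, sellers receive Ps = Pb + 55 for each unit, where Pb is the price buyers pay.
On the curves, Pb = 292 - 1.25x and Ps = 132.5 + 0.125x; the wedge Ps − Pb = 55 gives 132.5 + 0.125x − (292 - 1.25x) = 55, so x' = 156.
Then Pb = 292 − 1.25·156 = 97 and Ps = 132.5 + 0.125·156 = 152.
ΔCS = ½(116 + 156)(147 − 97) = 6800; ΔPS = ½(116 + 156)(152 − 147) = 680.
Government spending = 55 × 156 = 8580.
Net change = 6800 + 680 − 8580 = -1100. The loss equals the DWL triangle ½·55·40.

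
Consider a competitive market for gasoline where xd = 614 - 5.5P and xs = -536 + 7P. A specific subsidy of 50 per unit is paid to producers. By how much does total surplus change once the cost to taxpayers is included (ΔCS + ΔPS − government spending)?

Pre-subsidy: 614 - 5.5P = -536 + 7P gives P* = 92, x* = 108.
With the subsidy, sellers receive Ps = Pb + 50 for each unit, where Pb is the price buyers pay.
Supply in terms of Pb becomes xs = -536 + 7(Pb + 50) = -186 + 7Pb. Setting this equal to demand: 614 - 5.5Pb = -186 + 7Pb, so Pb = 64.
Sellers receive Ps = 64 + 50 = 114; x' = 614 − 5.5·64 = 262.
ΔCS = ½(108 + 262)(92 − 64) = 5180; ΔPS = ½(108 + 262)(114 − 92) = 4070.
Government spending = 50 × 262 = 13100.
Net change = 5180 + 4070 − 13100 = -3850. The loss equals the DWL triangle ½·50·154.

Net change in total surplus = -3850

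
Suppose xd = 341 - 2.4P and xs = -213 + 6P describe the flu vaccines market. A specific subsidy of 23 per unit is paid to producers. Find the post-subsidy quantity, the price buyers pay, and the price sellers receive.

x' = 1555/7; buyers pay 1040/21; sellers receive 1523/21

Pre-subsidy: 341 - 2.4P = -213 + 6P gives P* = 1385/21, x* = 1279/7.
With the subsidy, sellers receive Ps = Pb + 23 for each unit, where Pb is the price buyers pay.
Supply in terms of Pb becomes xs = -213 + 6(Pb + 23) = -75 + 6Pb. Setting this equal to demand: 341 - 2.4Pb = -75 + 6Pb, so Pb = 1040/21.
Sellers receive Ps = 1040/21 + 23 = 1523/21; x' = 341 − 2.4·(1040/21) = 1555/7.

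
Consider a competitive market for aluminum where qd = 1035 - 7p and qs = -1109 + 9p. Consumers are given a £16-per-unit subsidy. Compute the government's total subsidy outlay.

Government cost = £2560

Pre-subsidy: 1035 - 7p = -1109 + 9p gives p* = 134, q* = 97.
With the rebate, buyers effectively pay pb = ps − 16, where ps is the price sellers receive.
Demand in terms of ps becomes qd = 1035 − 7(ps − 16) = 1147 - 7ps. Setting this equal to supply: 1147 - 7ps = -1109 + 9ps, so ps = 141.
Buyers pay pb = 141 − 16 = 125; q' = -1109 + 9·141 = 160.
Government outlay = subsidy × quantity = 16 × 160 = 2560.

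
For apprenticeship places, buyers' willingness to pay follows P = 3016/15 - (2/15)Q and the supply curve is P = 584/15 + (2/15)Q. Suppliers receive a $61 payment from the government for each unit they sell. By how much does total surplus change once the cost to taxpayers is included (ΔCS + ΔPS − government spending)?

Pre-subsidy: 3016/15 - (2/15)Q = 584/15 + (2/15)Q gives Q* = 608 and P* = 120.
With the subsidy, sellers receive Ps = Pb + 61 for each unit, where Pb is the price buyers pay.
On the curves, Pb = 3016/15 - (2/15)Q and Ps = 584/15 + (2/15)Q; the wedge Ps − Pb = 61 gives 584/15 + (2/15)Q − (3016/15 - (2/15)Q) = 61, so Q' = 836.75.
Then Pb = 3016/15 − (2/15)·836.75 = 89.5 and Ps = 584/15 + (2/15)·836.75 = 150.5.
ΔCS = ½(608 + 836.75)(120 − 89.5) = 22032.4375; ΔPS = ½(608 + 836.75)(150.5 − 120) = 22032.4375.
Government spending = 61 × 836.75 = 51041.75.
Net change = 22032.4375 + 22032.4375 − 51041.75 = -6976.875. The loss equals the DWL triangle ½·61·228.75.

Net change in total surplus = -$6976.875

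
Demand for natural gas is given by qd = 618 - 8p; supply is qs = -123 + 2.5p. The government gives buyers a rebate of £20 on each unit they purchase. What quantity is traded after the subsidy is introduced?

Pre-subsidy: 618 - 8p = -123 + 2.5p gives p* = 494/7, q* = 374/7.
With the rebate, buyers effectively pay pb = ps − 20, where ps is the price sellers receive.
Demand in terms of ps becomes qd = 618 − 8(ps − 20) = 778 - 8ps. Setting this equal to supply: 778 - 8ps = -123 + 2.5ps, so ps = 1802/21.
Buyers pay pb = 1802/21 − 20 = 1382/21; q' = -123 + 2.5·(1802/21) = 1922/21.

q' = 1922/21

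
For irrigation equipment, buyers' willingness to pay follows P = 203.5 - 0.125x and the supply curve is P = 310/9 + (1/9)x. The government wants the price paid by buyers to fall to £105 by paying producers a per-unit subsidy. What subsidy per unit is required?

At a buyer price of 105, quantity demanded is 1628 − 8·105 = 788.
Sellers supply 788 only when they receive Ps = 310/9 + (1/9)·788 = 122.
s = Ps − Pb = 122 − 105 = 17.

Required subsidy s = £17 per unit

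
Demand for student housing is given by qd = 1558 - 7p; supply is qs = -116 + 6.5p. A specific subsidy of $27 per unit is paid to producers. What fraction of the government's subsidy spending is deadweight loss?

Pre-subsidy: 1558 - 7p = -116 + 6.5p gives p* = 124, q* = 690.
With the subsidy, sellers receive ps = pb + 27 for each unit, where pb is the price buyers pay.
Supply in terms of pb becomes qs = -116 + 6.5(pb + 27) = 59.5 + 6.5pb. Setting this equal to demand: 1558 - 7pb = 59.5 + 6.5pb, so pb = 111.
Sellers receive ps = 111 + 27 = 138; q' = 1558 − 7·111 = 781.
ΔCS = ½(690 + 781)(124 − 111) = 9561.5; ΔPS = ½(690 + 781)(138 − 124) = 10297.
Government spending = 27 × 781 = 21087.
DWL = ½ × 27 × (781 − 690) = 1228.5; fraction = 1228.5 / 21087 = 91/1562.

DWL / government spending = 91/1562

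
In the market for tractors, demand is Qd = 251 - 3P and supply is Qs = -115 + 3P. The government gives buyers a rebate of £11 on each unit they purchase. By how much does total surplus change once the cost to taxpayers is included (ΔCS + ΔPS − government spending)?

Net change in total surplus = -£90.75

Pre-subsidy: 251 - 3P = -115 + 3P gives P* = 61, Q* = 68.
With the rebate, buyers effectively pay Pb = Ps − 11, where Ps is the price sellers receive.
Demand in terms of Ps becomes Qd = 251 − 3(Ps − 11) = 284 - 3Ps. Setting this equal to supply: 284 - 3Ps = -115 + 3Ps, so Ps = 66.5.
Buyers pay Pb = 66.5 − 11 = 55.5; Q' = -115 + 3·66.5 = 84.5.
ΔCS = ½(68 + 84.5)(61 − 55.5) = 419.375; ΔPS = ½(68 + 84.5)(66.5 − 61) = 419.375.
Government spending = 11 × 84.5 = 929.5.
Net change = 419.375 + 419.375 − 929.5 = -90.75. The loss equals the DWL triangle ½·11·16.5.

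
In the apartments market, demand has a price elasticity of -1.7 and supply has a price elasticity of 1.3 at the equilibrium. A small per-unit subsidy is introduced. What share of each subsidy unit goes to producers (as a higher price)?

For a small subsidy around the equilibrium, the benefit split depends on the relative slopes, which at a point are proportional to the elasticities.
Buyer share = εs/(εs + |εd|) = 1.3/(1.3 + 1.7) = 13/30; seller share = |εd|/(εs + |εd|) = 17/30.
So producers capture 17/30 of the subsidy.

Producer share = 17/30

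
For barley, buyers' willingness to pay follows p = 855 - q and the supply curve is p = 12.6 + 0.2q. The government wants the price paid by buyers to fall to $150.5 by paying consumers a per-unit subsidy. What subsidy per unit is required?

Required subsidy s = $3 per unit

At a buyer price of 150.5, quantity demanded is 855 − 1·150.5 = 704.5.
Sellers supply 704.5 only when they receive ps = 12.6 + 0.2·704.5 = 153.5.
s = ps − pb = 153.5 − 150.5 = 3.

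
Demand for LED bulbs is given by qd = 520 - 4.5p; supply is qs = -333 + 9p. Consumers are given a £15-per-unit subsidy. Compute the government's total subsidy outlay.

Pre-subsidy: 520 - 4.5p = -333 + 9p gives p* = 1706/27, q* = 707/3.
With the rebate, buyers effectively pay pb = ps − 15, where ps is the price sellers receive.
Demand in terms of ps becomes qd = 520 − 4.5(ps − 15) = 587.5 - 4.5ps. Setting this equal to supply: 587.5 - 4.5ps = -333 + 9ps, so ps = 1841/27.
Buyers pay pb = 1841/27 − 15 = 1436/27; q' = -333 + 9·(1841/27) = 842/3.
Government outlay = subsidy × quantity = 15 × 842/3 = 4210.

Government cost = £4210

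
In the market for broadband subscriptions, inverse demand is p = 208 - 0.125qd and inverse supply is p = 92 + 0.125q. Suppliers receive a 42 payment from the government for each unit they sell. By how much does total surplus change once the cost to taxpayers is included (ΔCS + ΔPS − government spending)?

Net change in total surplus = -3528

Pre-subsidy: 208 - 0.125q = 92 + 0.125q gives q* = 464 and p* = 150.
With the subsidy, sellers receive ps = pb + 42 for each unit, where pb is the price buyers pay.
On the curves, pb = 208 - 0.125q and ps = 92 + 0.125q; the wedge ps − pb = 42 gives 92 + 0.125q − (208 - 0.125q) = 42, so q' = 632.
Then pb = 208 − 0.125·632 = 129 and ps = 92 + 0.125·632 = 171.
ΔCS = ½(464 + 632)(150 − 129) = 11508; ΔPS = ½(464 + 632)(171 − 150) = 11508.
Government spending = 42 × 632 = 26544.
Net change = 11508 + 11508 − 26544 = -3528. The loss equals the DWL triangle ½·42·168.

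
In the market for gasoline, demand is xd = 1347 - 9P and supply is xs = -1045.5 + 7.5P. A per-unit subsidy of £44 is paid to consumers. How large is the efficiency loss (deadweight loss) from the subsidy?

Pre-subsidy: 1347 - 9P = -1045.5 + 7.5P gives P* = 145, x* = 42.
With the rebate, buyers effectively pay Pb = Ps − 44, where Ps is the price sellers receive.
Demand in terms of Ps becomes xd = 1347 − 9(Ps − 44) = 1743 - 9Ps. Setting this equal to supply: 1743 - 9Ps = -1045.5 + 7.5Ps, so Ps = 169.
Buyers pay Pb = 169 − 44 = 125; x' = -1045.5 + 7.5·169 = 222.
The subsidy expands output by 222 − 42 = 180 past the efficient level; on those units the gap between marginal cost and willingness to pay runs from 0 up to 44.
DWL = ½ × 44 × 180 = 3960.

Deadweight loss = £3960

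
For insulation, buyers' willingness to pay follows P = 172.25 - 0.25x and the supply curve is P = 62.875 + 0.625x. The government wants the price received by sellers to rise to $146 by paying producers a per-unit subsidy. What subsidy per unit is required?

Required subsidy s = $7 per unit

At a seller price of 146, quantity supplied is -100.6 + 1.6·146 = 133.
Buyers absorb 133 only when they pay Pb = 172.25 − 0.25·133 = 139.
s = Ps − Pb = 146 − 139 = 7.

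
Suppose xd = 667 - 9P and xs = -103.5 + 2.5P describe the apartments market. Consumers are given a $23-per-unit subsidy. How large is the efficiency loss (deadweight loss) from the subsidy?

Pre-subsidy: 667 - 9P = -103.5 + 2.5P gives P* = 67, x* = 64.
With the rebate, buyers effectively pay Pb = Ps − 23, where Ps is the price sellers receive.
Demand in terms of Ps becomes xd = 667 − 9(Ps − 23) = 874 - 9Ps. Setting this equal to supply: 874 - 9Ps = -103.5 + 2.5Ps, so Ps = 85.
Buyers pay Pb = 85 − 23 = 62; x' = -103.5 + 2.5·85 = 109.
The subsidy expands output by 109 − 64 = 45 past the efficient level; on those units the gap between marginal cost and willingness to pay runs from 0 up to 23.
DWL = ½ × 23 × 45 = 517.5.

Deadweight loss = $517.5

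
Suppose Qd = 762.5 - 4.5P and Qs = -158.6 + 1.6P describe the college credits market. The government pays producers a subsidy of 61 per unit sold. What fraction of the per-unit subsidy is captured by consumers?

Pre-subsidy: 762.5 - 4.5P = -158.6 + 1.6P gives P* = 151, Q* = 83.
With the subsidy, sellers receive Ps = Pb + 61 for each unit, where Pb is the price buyers pay.
Supply in terms of Pb becomes Qs = -158.6 + 1.6(Pb + 61) = -61 + 1.6Pb. Setting this equal to demand: 762.5 - 4.5Pb = -61 + 1.6Pb, so Pb = 135.
Sellers receive Ps = 135 + 61 = 196; Q' = 762.5 − 4.5·135 = 155.
Buyers' price falls by P* − Pb = 151 − 135 = 16; sellers' price rises by Ps − P* = 196 − 151 = 45.
So consumers capture 16/61 = 16/61 of each unit of subsidy.

Consumer share = 16/61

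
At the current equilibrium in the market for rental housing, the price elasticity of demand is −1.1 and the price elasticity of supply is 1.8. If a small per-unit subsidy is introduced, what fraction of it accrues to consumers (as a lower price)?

For a small subsidy around the equilibrium, the benefit split depends on the relative slopes, which at a point are proportional to the elasticities.
Buyer share = εs/(εs + |εd|) = 1.8/(1.8 + 1.1) = 18/29; seller share = |εd|/(εs + |εd|) = 11/29.

Consumer share = 18/29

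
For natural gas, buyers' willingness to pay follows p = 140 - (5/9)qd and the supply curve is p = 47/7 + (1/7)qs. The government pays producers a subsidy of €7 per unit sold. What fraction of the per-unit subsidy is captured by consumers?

Pre-subsidy: 140 - (5/9)q = 47/7 + (1/7)q gives q* = 8397/44 and p* = 1495/44.
With the subsidy, sellers receive ps = pb + 7 for each unit, where pb is the price buyers pay.
On the curves, pb = 140 - (5/9)q and ps = 47/7 + (1/7)q; the wedge ps − pb = 7 gives 47/7 + (1/7)q − (140 - (5/9)q) = 7, so q' = 4419/22.
Then pb = 140 − (5/9)·(4419/22) = 625/22 and ps = 47/7 + (1/7)·(4419/22) = 779/22.
Buyers' price falls by p* − pb = 1495/44 − 625/22 = 245/44; sellers' price rises by ps − p* = 779/22 − 1495/44 = 63/44.
So consumers capture (245/44)/7 = 35/44 of each unit of subsidy.

Consumer share = 35/44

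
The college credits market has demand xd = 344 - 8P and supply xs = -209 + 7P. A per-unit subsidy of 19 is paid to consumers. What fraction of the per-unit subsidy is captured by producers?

Pre-subsidy: 344 - 8P = -209 + 7P gives P* = 553/15, x* = 736/15.
With the rebate, buyers effectively pay Pb = Ps − 19, where Ps is the price sellers receive.
Demand in terms of Ps becomes xd = 344 − 8(Ps − 19) = 496 - 8Ps. Setting this equal to supply: 496 - 8Ps = -209 + 7Ps, so Ps = 47.
Buyers pay Pb = 47 − 19 = 28; x' = -209 + 7·47 = 120.
Buyers' price falls by P* − Pb = 553/15 − 28 = 133/15; sellers' price rises by Ps − P* = 47 − 553/15 = 152/15.
So producers capture (152/15)/19 = 8/15 of each unit of subsidy.

Producer share = 8/15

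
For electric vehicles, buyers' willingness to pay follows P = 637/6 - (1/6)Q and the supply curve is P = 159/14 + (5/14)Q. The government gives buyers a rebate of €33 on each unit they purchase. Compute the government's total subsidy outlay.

Pre-subsidy: 637/6 - (1/6)Q = 159/14 + (5/14)Q gives Q* = 181 and P* = 76.
With the rebate, buyers effectively pay Pb = Ps − 33, where Ps is the price sellers receive.
On the curves, Pb = 637/6 - (1/6)Q and Ps = 159/14 + (5/14)Q; the wedge Ps − Pb = 33 gives 159/14 + (5/14)Q − (637/6 - (1/6)Q) = 33, so Q' = 244.
Then Pb = 637/6 − (1/6)·244 = 65.5 and Ps = 159/14 + (5/14)·244 = 98.5.
Government outlay = subsidy × quantity = 33 × 244 = 8052.

Government cost = €8052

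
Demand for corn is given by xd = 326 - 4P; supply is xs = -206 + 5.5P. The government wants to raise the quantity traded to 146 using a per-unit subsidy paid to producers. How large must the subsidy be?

Required subsidy s = 19 per unit

At x = 146, invert demand for the buyer price: Pb = (326 − 146)/4 = 45; invert supply for the seller price: Ps = (146 − (-206))/5.5 = 64.
The subsidy must fill the gap: s = Ps − Pb = 64 − 45 = 19.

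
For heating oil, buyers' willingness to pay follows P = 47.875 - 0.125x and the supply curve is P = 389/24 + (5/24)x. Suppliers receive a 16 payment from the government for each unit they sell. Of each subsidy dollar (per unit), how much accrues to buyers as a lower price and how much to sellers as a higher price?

Pre-subsidy: 47.875 - 0.125x = 389/24 + (5/24)x gives x* = 95 and P* = 36.
With the subsidy, sellers receive Ps = Pb + 16 for each unit, where Pb is the price buyers pay.
On the curves, Pb = 47.875 - 0.125x and Ps = 389/24 + (5/24)x; the wedge Ps − Pb = 16 gives 389/24 + (5/24)x − (47.875 - 0.125x) = 16, so x' = 143.
Then Pb = 47.875 − 0.125·143 = 30 and Ps = 389/24 + (5/24)·143 = 46.
Buyers' price falls by P* − Pb = 36 − 30 = 6; sellers' price rises by Ps − P* = 46 − 36 = 10.

Buyers gain 6 per unit; sellers gain 10 per unit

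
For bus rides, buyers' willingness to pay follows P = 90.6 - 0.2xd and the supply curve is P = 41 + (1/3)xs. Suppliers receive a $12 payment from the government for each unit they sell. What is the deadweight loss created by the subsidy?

Deadweight loss = $135

Pre-subsidy: 90.6 - 0.2x = 41 + (1/3)x gives x* = 93 and P* = 72.
With the subsidy, sellers receive Ps = Pb + 12 for each unit, where Pb is the price buyers pay.
On the curves, Pb = 90.6 - 0.2x and Ps = 41 + (1/3)x; the wedge Ps − Pb = 12 gives 41 + (1/3)x − (90.6 - 0.2x) = 12, so x' = 115.5.
Then Pb = 90.6 − 0.2·115.5 = 67.5 and Ps = 41 + (1/3)·115.5 = 79.5.
The subsidy expands output by 115.5 − 93 = 22.5 past the efficient level; on those units the gap between marginal cost and willingness to pay runs from 0 up to 12.
DWL = ½ × 12 × 22.5 = 135.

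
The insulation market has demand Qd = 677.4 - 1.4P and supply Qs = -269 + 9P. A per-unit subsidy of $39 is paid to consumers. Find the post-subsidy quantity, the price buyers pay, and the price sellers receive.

Q' = 597.25; buyers pay $57.25; sellers receive $96.25

Pre-subsidy: 677.4 - 1.4P = -269 + 9P gives P* = 91, Q* = 550.
With the rebate, buyers effectively pay Pb = Ps − 39, where Ps is the price sellers receive.
Demand in terms of Ps becomes Qd = 677.4 − 1.4(Ps − 39) = 732 - 1.4Ps. Setting this equal to supply: 732 - 1.4Ps = -269 + 9Ps, so Ps = 96.25.
Buyers pay Pb = 96.25 − 39 = 57.25; Q' = -269 + 9·96.25 = 597.25.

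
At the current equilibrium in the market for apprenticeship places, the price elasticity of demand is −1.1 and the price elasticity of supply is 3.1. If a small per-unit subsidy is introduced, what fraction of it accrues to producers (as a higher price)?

Producer share = 11/42

For a small subsidy around the equilibrium, the benefit split depends on the relative slopes, which at a point are proportional to the elasticities.
Buyer share = εs/(εs + |εd|) = 3.1/(3.1 + 1.1) = 31/42; seller share = |εd|/(εs + |εd|) = 11/42.
So producers capture 11/42 of the subsidy.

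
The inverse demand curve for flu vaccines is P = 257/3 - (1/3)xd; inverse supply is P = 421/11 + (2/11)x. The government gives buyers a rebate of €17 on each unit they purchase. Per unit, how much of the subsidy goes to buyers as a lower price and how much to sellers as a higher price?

Pre-subsidy: 257/3 - (1/3)x = 421/11 + (2/11)x gives x* = 92 and P* = 55.
With the rebate, buyers effectively pay Pb = Ps − 17, where Ps is the price sellers receive.
On the curves, Pb = 257/3 - (1/3)x and Ps = 421/11 + (2/11)x; the wedge Ps − Pb = 17 gives 421/11 + (2/11)x − (257/3 - (1/3)x) = 17, so x' = 125.
Then Pb = 257/3 − (1/3)·125 = 44 and Ps = 421/11 + (2/11)·125 = 61.
Buyers' price falls by P* − Pb = 55 − 44 = 11; sellers' price rises by Ps − P* = 61 − 55 = 6.

Buyers gain €11 per unit; sellers gain €6 per unit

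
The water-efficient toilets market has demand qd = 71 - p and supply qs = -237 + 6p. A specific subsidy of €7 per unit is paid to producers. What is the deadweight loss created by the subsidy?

Deadweight loss = €21

Pre-subsidy: 71 - p = -237 + 6p gives p* = 44, q* = 27.
With the subsidy, sellers receive ps = pb + 7 for each unit, where pb is the price buyers pay.
Supply in terms of pb becomes qs = -237 + 6(pb + 7) = -195 + 6pb. Setting this equal to demand: 71 - pb = -195 + 6pb, so pb = 38.
Sellers receive ps = 38 + 7 = 45; q' = 71 − 1·38 = 33.
The subsidy expands output by 33 − 27 = 6 past the efficient level; on those units the gap between marginal cost and willingness to pay runs from 0 up to 7.
DWL = ½ × 7 × 6 = 21.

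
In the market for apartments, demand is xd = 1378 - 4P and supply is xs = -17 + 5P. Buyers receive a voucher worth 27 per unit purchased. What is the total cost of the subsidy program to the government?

Government cost = 22086

Pre-subsidy: 1378 - 4P = -17 + 5P gives P* = 155, x* = 758.
With the rebate, buyers effectively pay Pb = Ps − 27, where Ps is the price sellers receive.
Demand in terms of Ps becomes xd = 1378 − 4(Ps − 27) = 1486 - 4Ps. Setting this equal to supply: 1486 - 4Ps = -17 + 5Ps, so Ps = 167.
Buyers pay Pb = 167 − 27 = 140; x' = -17 + 5·167 = 818.
Government outlay = subsidy × quantity = 27 × 818 = 22086.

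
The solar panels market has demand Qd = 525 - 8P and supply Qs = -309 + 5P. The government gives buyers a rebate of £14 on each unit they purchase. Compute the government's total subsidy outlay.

Government cost = 9982/13

Pre-subsidy: 525 - 8P = -309 + 5P gives P* = 834/13, Q* = 153/13.
With the rebate, buyers effectively pay Pb = Ps − 14, where Ps is the price sellers receive.
Demand in terms of Ps becomes Qd = 525 − 8(Ps − 14) = 637 - 8Ps. Setting this equal to supply: 637 - 8Ps = -309 + 5Ps, so Ps = 946/13.
Buyers pay Pb = 946/13 − 14 = 764/13; Q' = -309 + 5·(946/13) = 713/13.
Government outlay = subsidy × quantity = 14 × 713/13 = 9982/13.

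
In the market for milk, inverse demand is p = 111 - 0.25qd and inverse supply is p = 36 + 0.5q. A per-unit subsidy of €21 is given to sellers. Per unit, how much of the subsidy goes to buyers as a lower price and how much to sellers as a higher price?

Buyers gain €7 per unit; sellers gain €14 per unit

Pre-subsidy: 111 - 0.25q = 36 + 0.5q gives q* = 100 and p* = 86.
With the subsidy, sellers receive ps = pb + 21 for each unit, where pb is the price buyers pay.
On the curves, pb = 111 - 0.25q and ps = 36 + 0.5q; the wedge ps − pb = 21 gives 36 + 0.5q − (111 - 0.25q) = 21, so q' = 128.
Then pb = 111 − 0.25·128 = 79 and ps = 36 + 0.5·128 = 100.
Buyers' price falls by p* − pb = 86 − 79 = 7; sellers' price rises by ps − p* = 100 − 86 = 14.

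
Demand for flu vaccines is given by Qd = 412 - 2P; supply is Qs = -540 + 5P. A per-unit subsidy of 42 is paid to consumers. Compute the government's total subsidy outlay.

Government cost = 8400

Pre-subsidy: 412 - 2P = -540 + 5P gives P* = 136, Q* = 140.
With the rebate, buyers effectively pay Pb = Ps − 42, where Ps is the price sellers receive.
Demand in terms of Ps becomes Qd = 412 − 2(Ps − 42) = 496 - 2Ps. Setting this equal to supply: 496 - 2Ps = -540 + 5Ps, so Ps = 148.
Buyers pay Pb = 148 − 42 = 106; Q' = -540 + 5·148 = 200.
Government outlay = subsidy × quantity = 42 × 200 = 8400.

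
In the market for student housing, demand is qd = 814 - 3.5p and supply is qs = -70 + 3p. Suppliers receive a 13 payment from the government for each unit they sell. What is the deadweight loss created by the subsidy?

Pre-subsidy: 814 - 3.5p = -70 + 3p gives p* = 136, q* = 338.
With the subsidy, sellers receive ps = pb + 13 for each unit, where pb is the price buyers pay.
Supply in terms of pb becomes qs = -70 + 3(pb + 13) = -31 + 3pb. Setting this equal to demand: 814 - 3.5pb = -31 + 3pb, so pb = 130.
Sellers receive ps = 130 + 13 = 143; q' = 814 − 3.5·130 = 359.
The subsidy expands output by 359 − 338 = 21 past the efficient level; on those units the gap between marginal cost and willingness to pay runs from 0 up to 13.
DWL = ½ × 13 × 21 = 136.5.

Deadweight loss = 136.5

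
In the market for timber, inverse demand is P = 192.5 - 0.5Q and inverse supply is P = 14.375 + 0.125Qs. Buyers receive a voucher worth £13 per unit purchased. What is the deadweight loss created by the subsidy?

Deadweight loss = £135.2

Pre-subsidy: 192.5 - 0.5Q = 14.375 + 0.125Q gives Q* = 285 and P* = 50.
With the rebate, buyers effectively pay Pb = Ps − 13, where Ps is the price sellers receive.
On the curves, Pb = 192.5 - 0.5Q and Ps = 14.375 + 0.125Q; the wedge Ps − Pb = 13 gives 14.375 + 0.125Q − (192.5 - 0.5Q) = 13, so Q' = 305.8.
Then Pb = 192.5 − 0.5·305.8 = 39.6 and Ps = 14.375 + 0.125·305.8 = 52.6.
The subsidy expands output by 305.8 − 285 = 20.8 past the efficient level; on those units the gap between marginal cost and willingness to pay runs from 0 up to 13.
DWL = ½ × 13 × 20.8 = 135.2.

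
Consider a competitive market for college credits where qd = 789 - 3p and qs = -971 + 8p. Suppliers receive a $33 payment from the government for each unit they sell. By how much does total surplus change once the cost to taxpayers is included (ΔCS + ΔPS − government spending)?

Pre-subsidy: 789 - 3p = -971 + 8p gives p* = 160, q* = 309.
With the subsidy, sellers receive ps = pb + 33 for each unit, where pb is the price buyers pay.
Supply in terms of pb becomes qs = -971 + 8(pb + 33) = -707 + 8pb. Setting this equal to demand: 789 - 3pb = -707 + 8pb, so pb = 136.
Sellers receive ps = 136 + 33 = 169; q' = 789 − 3·136 = 381.
ΔCS = ½(309 + 381)(160 − 136) = 8280; ΔPS = ½(309 + 381)(169 − 160) = 3105.
Government spending = 33 × 381 = 12573.
Net change = 8280 + 3105 − 12573 = -1188. The loss equals the DWL triangle ½·33·72.

Net change in total surplus = -$1188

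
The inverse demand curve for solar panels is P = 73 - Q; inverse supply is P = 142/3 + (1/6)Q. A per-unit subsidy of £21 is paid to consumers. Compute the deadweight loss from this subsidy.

Pre-subsidy: 73 - Q = 142/3 + (1/6)Q gives Q* = 22 and P* = 51.
With the rebate, buyers effectively pay Pb = Ps − 21, where Ps is the price sellers receive.
On the curves, Pb = 73 - Q and Ps = 142/3 + (1/6)Q; the wedge Ps − Pb = 21 gives 142/3 + (1/6)Q − (73 - Q) = 21, so Q' = 40.
Then Pb = 73 − 1·40 = 33 and Ps = 142/3 + (1/6)·40 = 54.
The subsidy expands output by 40 − 22 = 18 past the efficient level; on those units the gap between marginal cost and willingness to pay runs from 0 up to 21.
DWL = ½ × 21 × 18 = 189.

Deadweight loss = £189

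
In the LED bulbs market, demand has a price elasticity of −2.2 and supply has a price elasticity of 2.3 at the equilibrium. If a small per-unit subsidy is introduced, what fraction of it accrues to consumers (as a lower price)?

Consumer share = 23/45

For a small subsidy around the equilibrium, the benefit split depends on the relative slopes, which at a point are proportional to the elasticities.
Buyer share = εs/(εs + |εd|) = 2.3/(2.3 + 2.2) = 23/45; seller share = |εd|/(εs + |εd|) = 22/45.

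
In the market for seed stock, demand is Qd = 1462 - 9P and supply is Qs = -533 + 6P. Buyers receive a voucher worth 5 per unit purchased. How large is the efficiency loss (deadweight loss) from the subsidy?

Pre-subsidy: 1462 - 9P = -533 + 6P gives P* = 133, Q* = 265.
With the rebate, buyers effectively pay Pb = Ps − 5, where Ps is the price sellers receive.
Demand in terms of Ps becomes Qd = 1462 − 9(Ps − 5) = 1507 - 9Ps. Setting this equal to supply: 1507 - 9Ps = -533 + 6Ps, so Ps = 136.
Buyers pay Pb = 136 − 5 = 131; Q' = -533 + 6·136 = 283.
The subsidy expands output by 283 − 265 = 18 past the efficient level; on those units the gap between marginal cost and willingness to pay runs from 0 up to 5.
DWL = ½ × 5 × 18 = 45.

Deadweight loss = 45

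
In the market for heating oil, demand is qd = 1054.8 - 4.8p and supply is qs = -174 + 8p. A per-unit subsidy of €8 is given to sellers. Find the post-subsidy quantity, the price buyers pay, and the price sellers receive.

Pre-subsidy: 1054.8 - 4.8p = -174 + 8p gives p* = 96, q* = 594.
With the subsidy, sellers receive ps = pb + 8 for each unit, where pb is the price buyers pay.
Supply in terms of pb becomes qs = -174 + 8(pb + 8) = -110 + 8pb. Setting this equal to demand: 1054.8 - 4.8pb = -110 + 8pb, so pb = 91.
Sellers receive ps = 91 + 8 = 99; q' = 1054.8 − 4.8·91 = 618.

q' = 618; buyers pay €91; sellers receive €99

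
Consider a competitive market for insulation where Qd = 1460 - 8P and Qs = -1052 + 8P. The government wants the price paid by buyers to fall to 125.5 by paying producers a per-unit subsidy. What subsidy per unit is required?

At a buyer price of 125.5, quantity demanded is 1460 − 8·125.5 = 456.
Sellers supply 456 only when they receive Ps with -1052 + 8·Ps = 456, i.e. Ps = 188.5.
s = Ps − Pb = 188.5 − 125.5 = 63.

Required subsidy s = 63 per unit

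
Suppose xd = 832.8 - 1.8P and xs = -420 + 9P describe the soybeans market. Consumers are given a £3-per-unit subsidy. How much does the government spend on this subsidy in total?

Government cost = £1885.5

Pre-subsidy: 832.8 - 1.8P = -420 + 9P gives P* = 116, x* = 624.
With the rebate, buyers effectively pay Pb = Ps − 3, where Ps is the price sellers receive.
Demand in terms of Ps becomes xd = 832.8 − 1.8(Ps − 3) = 838.2 - 1.8Ps. Setting this equal to supply: 838.2 - 1.8Ps = -420 + 9Ps, so Ps = 116.5.
Buyers pay Pb = 116.5 − 3 = 113.5; x' = -420 + 9·116.5 = 628.5.
Government outlay = subsidy × quantity = 3 × 628.5 = 1885.5.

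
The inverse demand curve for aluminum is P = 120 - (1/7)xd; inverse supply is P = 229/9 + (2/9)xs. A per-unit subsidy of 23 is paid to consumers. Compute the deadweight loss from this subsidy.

Deadweight loss = 724.5

Pre-subsidy: 120 - (1/7)x = 229/9 + (2/9)x gives x* = 259 and P* = 83.
With the rebate, buyers effectively pay Pb = Ps − 23, where Ps is the price sellers receive.
On the curves, Pb = 120 - (1/7)x and Ps = 229/9 + (2/9)x; the wedge Ps − Pb = 23 gives 229/9 + (2/9)x − (120 - (1/7)x) = 23, so x' = 322.
Then Pb = 120 − (1/7)·322 = 74 and Ps = 229/9 + (2/9)·322 = 97.
The subsidy expands output by 322 − 259 = 63 past the efficient level; on those units the gap between marginal cost and willingness to pay runs from 0 up to 23.
DWL = ½ × 23 × 63 = 724.5.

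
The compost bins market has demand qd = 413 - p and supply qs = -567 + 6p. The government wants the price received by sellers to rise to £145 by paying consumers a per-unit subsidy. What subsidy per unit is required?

At a seller price of 145, quantity supplied is -567 + 6·145 = 303.
Buyers absorb 303 only when they pay pb with 413 − 1·pb = 303, i.e. pb = 110.
s = ps − pb = 145 − 110 = 35.

Required subsidy s = £35 per unit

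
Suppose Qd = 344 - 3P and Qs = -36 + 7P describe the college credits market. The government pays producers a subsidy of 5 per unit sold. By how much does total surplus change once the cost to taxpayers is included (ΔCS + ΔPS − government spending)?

Net change in total surplus = -26.25

Pre-subsidy: 344 - 3P = -36 + 7P gives P* = 38, Q* = 230.
With the subsidy, sellers receive Ps = Pb + 5 for each unit, where Pb is the price buyers pay.
Supply in terms of Pb becomes Qs = -36 + 7(Pb + 5) = -1 + 7Pb. Setting this equal to demand: 344 - 3Pb = -1 + 7Pb, so Pb = 34.5.
Sellers receive Ps = 34.5 + 5 = 39.5; Q' = 344 − 3·34.5 = 240.5.
ΔCS = ½(230 + 240.5)(38 − 34.5) = 823.375; ΔPS = ½(230 + 240.5)(39.5 − 38) = 352.875.
Government spending = 5 × 240.5 = 1202.5.
Net change = 823.375 + 352.875 − 1202.5 = -26.25. The loss equals the DWL triangle ½·5·10.5.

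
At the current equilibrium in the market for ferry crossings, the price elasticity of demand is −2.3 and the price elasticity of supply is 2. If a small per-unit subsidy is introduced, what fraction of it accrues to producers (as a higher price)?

Producer share = 23/43

For a small subsidy around the equilibrium, the benefit split depends on the relative slopes, which at a point are proportional to the elasticities.
Buyer share = εs/(εs + |εd|) = 2/(2 + 2.3) = 20/43; seller share = |εd|/(εs + |εd|) = 23/43.
So producers capture 23/43 of the subsidy.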